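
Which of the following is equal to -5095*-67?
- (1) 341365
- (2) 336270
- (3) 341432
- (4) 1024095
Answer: 1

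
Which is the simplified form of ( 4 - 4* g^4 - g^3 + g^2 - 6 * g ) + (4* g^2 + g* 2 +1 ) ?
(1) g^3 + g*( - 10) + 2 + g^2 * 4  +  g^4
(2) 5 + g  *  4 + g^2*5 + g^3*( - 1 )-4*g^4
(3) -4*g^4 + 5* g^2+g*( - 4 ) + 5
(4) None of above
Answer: 4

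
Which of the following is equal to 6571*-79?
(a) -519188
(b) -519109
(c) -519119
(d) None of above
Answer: b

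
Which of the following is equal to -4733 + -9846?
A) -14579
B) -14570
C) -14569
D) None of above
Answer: A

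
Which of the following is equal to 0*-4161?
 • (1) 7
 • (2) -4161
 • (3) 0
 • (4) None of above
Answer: 3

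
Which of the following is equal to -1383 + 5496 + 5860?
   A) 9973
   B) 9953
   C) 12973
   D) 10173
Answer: A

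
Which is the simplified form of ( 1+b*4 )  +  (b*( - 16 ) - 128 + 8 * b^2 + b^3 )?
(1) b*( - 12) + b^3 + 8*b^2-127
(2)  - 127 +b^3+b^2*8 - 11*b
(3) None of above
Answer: 1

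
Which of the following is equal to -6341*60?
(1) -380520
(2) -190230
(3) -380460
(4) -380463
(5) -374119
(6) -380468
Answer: 3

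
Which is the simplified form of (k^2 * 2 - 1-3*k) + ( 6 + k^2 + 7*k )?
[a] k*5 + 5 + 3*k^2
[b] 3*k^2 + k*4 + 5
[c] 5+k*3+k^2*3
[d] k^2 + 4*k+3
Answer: b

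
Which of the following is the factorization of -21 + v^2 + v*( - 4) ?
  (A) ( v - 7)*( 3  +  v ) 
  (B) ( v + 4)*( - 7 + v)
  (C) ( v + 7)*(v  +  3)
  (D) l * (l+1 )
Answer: A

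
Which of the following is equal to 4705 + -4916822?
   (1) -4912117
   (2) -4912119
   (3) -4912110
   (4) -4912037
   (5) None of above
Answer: 1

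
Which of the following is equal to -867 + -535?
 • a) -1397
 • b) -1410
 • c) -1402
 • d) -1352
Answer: c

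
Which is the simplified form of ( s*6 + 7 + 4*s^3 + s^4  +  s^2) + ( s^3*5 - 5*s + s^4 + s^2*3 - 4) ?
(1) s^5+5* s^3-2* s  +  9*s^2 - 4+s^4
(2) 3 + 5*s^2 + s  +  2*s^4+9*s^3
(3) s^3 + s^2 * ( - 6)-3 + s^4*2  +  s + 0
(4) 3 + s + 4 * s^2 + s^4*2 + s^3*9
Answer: 4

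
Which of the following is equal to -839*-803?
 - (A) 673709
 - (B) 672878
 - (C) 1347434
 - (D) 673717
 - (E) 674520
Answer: D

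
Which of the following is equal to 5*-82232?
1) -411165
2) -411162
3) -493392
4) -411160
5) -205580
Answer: 4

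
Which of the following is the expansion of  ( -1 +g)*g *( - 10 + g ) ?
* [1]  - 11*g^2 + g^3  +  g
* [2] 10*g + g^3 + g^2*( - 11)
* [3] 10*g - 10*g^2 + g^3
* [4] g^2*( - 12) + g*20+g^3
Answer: 2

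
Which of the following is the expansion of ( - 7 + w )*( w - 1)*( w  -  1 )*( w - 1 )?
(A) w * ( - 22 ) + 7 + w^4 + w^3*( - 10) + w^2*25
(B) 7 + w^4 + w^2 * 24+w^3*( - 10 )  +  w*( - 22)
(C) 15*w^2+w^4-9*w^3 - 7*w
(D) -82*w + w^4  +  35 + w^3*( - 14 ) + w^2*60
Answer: B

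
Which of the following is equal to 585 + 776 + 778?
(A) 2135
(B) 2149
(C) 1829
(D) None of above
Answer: D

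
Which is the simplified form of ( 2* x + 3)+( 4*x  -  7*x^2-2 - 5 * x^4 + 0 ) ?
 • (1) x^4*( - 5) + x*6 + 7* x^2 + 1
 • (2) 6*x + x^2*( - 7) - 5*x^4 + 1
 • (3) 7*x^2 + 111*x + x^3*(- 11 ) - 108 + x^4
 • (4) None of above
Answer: 2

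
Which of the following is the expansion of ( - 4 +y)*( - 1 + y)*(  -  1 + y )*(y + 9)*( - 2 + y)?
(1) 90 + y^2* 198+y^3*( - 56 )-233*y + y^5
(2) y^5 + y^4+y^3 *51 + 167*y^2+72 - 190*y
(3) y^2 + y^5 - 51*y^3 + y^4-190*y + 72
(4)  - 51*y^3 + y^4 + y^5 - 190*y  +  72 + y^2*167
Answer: 4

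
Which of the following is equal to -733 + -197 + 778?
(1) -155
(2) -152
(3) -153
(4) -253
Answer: 2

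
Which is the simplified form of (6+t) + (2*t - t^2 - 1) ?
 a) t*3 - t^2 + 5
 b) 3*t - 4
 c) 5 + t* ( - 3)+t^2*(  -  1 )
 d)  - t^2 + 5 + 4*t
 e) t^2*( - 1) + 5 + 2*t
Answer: a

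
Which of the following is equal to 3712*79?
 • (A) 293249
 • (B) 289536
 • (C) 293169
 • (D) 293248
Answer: D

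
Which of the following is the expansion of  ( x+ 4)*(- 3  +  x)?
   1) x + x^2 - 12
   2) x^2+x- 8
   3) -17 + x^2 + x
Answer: 1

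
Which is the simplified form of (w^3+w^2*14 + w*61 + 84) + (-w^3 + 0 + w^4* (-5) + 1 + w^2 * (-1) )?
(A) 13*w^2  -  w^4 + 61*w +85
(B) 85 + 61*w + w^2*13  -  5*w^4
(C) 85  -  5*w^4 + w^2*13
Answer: B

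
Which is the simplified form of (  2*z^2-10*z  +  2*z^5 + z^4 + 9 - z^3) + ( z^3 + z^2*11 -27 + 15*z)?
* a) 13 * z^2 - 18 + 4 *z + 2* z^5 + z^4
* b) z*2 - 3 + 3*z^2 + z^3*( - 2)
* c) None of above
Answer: c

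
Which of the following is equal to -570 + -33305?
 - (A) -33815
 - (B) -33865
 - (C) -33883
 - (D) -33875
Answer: D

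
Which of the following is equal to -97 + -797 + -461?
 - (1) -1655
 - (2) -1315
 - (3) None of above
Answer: 3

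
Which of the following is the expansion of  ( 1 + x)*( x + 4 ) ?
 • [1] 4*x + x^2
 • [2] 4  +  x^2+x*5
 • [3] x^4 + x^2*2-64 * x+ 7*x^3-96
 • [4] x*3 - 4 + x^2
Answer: 2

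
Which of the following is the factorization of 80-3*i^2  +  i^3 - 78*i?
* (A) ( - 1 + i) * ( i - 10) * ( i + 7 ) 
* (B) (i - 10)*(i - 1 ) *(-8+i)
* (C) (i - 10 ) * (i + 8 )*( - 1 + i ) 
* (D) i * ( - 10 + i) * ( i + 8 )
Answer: C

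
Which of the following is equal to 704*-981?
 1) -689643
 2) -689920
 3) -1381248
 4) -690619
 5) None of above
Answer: 5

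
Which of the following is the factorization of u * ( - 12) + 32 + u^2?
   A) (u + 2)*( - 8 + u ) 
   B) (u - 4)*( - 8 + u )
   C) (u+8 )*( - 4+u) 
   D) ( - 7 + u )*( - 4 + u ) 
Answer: B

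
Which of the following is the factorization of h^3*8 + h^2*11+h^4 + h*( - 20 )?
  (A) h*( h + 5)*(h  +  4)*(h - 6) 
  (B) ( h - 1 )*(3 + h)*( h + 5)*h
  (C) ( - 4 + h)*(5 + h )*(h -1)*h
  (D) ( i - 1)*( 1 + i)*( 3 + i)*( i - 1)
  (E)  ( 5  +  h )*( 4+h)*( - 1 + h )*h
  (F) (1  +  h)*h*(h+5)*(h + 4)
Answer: E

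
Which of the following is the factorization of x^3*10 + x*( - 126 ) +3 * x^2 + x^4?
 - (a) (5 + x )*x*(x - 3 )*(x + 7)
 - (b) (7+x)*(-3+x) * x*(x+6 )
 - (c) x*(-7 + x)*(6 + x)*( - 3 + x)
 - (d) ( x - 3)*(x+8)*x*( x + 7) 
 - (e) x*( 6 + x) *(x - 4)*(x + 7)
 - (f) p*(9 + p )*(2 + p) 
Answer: b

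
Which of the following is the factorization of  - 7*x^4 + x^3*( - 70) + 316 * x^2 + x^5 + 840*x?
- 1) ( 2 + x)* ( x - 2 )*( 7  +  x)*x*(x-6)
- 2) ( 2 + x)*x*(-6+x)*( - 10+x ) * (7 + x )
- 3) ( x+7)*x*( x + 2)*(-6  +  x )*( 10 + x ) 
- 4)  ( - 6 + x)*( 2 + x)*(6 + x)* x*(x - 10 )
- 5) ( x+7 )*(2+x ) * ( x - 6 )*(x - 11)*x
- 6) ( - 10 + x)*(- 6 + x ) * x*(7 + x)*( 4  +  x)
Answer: 2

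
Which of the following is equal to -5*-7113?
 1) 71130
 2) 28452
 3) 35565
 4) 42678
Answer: 3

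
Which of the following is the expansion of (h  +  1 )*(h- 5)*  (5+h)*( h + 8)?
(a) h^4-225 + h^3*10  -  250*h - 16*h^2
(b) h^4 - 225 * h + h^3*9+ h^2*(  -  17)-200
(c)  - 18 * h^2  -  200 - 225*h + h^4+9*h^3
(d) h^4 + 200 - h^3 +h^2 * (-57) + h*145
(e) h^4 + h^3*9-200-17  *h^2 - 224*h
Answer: b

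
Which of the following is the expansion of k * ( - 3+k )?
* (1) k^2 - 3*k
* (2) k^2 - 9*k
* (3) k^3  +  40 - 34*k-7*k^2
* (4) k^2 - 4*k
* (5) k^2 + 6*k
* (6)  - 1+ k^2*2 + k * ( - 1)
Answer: 1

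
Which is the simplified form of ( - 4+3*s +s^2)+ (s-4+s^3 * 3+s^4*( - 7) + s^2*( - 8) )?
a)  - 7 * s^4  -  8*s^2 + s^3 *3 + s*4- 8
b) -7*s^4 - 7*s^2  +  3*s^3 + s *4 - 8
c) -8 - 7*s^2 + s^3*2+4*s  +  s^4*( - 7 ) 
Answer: b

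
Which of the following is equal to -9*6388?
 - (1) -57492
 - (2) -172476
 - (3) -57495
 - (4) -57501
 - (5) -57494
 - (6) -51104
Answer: 1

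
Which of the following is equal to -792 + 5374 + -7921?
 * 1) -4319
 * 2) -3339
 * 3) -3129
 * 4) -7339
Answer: 2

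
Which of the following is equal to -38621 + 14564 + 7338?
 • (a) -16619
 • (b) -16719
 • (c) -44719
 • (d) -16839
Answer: b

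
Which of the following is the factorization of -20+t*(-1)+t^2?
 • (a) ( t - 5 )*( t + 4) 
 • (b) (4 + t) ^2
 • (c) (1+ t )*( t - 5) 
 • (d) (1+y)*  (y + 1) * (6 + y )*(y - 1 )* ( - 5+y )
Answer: a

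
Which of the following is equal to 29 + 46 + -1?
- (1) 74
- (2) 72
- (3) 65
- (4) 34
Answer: 1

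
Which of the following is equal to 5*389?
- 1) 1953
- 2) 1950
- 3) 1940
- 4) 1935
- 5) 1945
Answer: 5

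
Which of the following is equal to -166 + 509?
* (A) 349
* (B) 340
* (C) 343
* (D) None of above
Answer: C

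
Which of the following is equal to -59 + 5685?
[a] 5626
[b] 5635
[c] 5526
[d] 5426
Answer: a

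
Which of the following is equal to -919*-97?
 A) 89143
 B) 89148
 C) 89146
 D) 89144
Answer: A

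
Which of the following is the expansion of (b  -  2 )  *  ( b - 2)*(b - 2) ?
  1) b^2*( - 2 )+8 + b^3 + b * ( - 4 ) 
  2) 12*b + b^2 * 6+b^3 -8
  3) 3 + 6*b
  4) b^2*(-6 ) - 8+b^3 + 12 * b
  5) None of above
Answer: 4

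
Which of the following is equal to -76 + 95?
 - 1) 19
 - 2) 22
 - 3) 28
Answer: 1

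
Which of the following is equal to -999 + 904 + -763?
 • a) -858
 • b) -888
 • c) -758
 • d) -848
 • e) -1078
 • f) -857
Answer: a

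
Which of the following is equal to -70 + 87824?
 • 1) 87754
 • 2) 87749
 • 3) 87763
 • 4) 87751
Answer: 1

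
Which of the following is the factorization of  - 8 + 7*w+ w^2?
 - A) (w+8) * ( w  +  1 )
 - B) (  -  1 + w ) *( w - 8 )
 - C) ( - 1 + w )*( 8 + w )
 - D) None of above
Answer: C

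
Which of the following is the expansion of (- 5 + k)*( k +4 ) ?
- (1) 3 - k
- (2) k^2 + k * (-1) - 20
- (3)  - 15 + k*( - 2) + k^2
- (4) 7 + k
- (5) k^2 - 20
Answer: 2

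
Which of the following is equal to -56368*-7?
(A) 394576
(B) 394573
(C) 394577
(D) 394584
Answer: A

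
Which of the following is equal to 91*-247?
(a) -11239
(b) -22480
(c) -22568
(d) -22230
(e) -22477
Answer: e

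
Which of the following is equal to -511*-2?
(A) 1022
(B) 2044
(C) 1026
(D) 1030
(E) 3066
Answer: A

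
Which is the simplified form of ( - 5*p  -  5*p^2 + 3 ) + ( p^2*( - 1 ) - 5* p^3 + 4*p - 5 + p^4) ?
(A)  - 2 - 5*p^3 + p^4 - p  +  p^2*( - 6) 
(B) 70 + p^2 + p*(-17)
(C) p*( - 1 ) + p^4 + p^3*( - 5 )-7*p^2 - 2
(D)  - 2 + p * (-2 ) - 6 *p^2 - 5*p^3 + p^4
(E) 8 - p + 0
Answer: A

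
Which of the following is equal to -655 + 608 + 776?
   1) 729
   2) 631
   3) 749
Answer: 1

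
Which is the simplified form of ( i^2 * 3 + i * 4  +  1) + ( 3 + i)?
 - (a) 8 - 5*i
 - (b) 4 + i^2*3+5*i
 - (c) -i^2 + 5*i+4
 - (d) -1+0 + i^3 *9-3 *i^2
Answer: b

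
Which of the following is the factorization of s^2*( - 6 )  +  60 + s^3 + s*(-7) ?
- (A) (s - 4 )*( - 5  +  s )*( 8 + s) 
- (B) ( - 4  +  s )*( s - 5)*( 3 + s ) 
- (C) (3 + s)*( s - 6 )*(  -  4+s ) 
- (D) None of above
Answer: B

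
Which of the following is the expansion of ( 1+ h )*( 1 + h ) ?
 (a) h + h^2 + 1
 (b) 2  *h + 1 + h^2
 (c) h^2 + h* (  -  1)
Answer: b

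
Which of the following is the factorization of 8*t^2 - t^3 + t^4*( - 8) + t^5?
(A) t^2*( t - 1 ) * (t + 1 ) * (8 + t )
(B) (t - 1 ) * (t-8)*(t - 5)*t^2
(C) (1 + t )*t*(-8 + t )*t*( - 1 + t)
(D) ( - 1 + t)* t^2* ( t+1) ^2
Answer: C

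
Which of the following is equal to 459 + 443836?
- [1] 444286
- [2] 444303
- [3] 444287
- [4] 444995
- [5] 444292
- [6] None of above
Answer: 6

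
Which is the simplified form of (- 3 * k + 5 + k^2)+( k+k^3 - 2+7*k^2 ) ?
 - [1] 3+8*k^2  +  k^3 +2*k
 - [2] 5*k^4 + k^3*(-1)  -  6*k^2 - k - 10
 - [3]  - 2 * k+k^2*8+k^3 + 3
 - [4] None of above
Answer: 3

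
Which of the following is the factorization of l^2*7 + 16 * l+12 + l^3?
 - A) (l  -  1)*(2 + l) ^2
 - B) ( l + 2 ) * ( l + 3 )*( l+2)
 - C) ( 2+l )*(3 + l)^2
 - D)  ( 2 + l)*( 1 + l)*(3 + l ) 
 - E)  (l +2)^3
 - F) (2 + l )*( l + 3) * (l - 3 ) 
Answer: B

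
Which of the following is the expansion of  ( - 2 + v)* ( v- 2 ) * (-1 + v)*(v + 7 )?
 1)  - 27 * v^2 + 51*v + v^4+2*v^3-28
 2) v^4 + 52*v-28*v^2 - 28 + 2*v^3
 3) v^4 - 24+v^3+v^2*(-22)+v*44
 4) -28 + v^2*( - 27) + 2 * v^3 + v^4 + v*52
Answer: 4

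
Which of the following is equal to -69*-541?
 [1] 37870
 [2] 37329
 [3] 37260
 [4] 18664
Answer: 2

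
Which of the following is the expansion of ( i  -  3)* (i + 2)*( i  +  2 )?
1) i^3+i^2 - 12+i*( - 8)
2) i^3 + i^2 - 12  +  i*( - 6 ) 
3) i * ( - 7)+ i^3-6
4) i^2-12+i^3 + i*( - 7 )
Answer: 1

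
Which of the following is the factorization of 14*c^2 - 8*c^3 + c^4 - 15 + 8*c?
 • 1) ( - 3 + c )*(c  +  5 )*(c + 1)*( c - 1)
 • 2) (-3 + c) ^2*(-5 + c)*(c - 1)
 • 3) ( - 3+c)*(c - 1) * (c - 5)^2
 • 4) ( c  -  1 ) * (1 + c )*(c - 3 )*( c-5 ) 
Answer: 4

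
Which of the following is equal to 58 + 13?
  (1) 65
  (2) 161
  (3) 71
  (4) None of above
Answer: 3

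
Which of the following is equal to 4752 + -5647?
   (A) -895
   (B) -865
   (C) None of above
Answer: A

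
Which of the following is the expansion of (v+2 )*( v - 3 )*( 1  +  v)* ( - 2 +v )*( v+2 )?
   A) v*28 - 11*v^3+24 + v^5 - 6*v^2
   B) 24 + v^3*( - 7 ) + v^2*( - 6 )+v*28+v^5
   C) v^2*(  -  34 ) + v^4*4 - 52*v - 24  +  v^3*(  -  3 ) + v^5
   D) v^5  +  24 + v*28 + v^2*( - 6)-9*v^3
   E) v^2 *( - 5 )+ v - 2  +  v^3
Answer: A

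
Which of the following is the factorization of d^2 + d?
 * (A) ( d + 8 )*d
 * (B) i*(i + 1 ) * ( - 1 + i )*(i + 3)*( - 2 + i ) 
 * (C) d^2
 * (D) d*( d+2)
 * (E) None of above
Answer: E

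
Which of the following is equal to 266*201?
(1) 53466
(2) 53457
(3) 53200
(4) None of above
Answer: 1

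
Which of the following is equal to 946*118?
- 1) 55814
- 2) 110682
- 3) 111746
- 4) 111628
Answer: 4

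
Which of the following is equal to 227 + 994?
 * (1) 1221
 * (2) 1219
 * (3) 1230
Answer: 1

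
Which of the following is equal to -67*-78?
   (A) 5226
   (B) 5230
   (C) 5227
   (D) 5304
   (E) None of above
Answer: A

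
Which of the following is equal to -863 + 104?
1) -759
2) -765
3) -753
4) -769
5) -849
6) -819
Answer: 1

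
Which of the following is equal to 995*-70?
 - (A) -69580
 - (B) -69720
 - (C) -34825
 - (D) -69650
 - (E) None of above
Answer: D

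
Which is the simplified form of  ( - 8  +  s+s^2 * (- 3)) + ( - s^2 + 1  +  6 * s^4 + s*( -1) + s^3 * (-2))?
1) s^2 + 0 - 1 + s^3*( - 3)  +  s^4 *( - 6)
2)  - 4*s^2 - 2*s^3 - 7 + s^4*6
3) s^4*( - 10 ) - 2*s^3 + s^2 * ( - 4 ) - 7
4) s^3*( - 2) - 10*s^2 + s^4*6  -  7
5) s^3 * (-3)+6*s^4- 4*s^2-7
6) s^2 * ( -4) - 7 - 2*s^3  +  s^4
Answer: 2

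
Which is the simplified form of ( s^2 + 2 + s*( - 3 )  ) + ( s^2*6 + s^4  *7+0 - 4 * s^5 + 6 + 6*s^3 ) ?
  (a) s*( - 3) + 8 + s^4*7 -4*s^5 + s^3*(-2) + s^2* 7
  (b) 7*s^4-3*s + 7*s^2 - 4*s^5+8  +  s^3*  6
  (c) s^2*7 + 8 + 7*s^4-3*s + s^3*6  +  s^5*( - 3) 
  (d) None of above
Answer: b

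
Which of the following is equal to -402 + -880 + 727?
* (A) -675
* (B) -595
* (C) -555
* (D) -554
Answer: C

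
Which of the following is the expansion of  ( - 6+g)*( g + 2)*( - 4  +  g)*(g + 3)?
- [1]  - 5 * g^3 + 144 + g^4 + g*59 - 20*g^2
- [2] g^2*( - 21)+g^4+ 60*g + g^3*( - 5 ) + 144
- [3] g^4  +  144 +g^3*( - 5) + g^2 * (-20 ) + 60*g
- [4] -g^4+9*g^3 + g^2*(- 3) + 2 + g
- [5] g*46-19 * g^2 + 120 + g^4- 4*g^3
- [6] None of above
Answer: 3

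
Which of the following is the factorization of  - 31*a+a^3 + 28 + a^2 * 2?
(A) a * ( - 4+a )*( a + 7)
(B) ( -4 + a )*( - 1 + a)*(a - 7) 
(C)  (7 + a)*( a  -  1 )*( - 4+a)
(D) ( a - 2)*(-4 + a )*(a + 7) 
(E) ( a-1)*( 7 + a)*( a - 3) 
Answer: C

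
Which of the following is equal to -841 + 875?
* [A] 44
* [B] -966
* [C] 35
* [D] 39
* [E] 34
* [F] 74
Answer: E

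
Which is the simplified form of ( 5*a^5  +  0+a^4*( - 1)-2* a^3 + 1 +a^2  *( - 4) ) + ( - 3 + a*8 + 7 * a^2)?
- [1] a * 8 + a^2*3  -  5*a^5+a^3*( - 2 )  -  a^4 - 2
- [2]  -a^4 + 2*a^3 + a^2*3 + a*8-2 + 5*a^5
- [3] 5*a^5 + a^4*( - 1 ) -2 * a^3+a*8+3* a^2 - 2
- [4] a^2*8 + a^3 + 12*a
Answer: 3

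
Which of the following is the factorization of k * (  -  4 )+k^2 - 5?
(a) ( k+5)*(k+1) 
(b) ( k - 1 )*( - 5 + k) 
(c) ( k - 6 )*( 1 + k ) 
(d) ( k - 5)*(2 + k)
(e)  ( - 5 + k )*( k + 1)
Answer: e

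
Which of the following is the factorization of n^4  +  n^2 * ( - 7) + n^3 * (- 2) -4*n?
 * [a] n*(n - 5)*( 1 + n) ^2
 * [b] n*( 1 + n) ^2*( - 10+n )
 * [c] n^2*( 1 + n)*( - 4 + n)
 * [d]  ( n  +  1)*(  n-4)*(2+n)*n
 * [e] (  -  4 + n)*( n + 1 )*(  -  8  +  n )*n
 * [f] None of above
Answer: f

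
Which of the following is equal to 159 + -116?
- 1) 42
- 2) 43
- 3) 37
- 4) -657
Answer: 2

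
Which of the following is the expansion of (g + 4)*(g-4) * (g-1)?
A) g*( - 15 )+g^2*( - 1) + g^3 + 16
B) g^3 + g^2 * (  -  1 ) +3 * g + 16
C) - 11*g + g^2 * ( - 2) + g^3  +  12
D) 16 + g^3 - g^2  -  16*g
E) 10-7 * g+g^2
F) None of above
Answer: D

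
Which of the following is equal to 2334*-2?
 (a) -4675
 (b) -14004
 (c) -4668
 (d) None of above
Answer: c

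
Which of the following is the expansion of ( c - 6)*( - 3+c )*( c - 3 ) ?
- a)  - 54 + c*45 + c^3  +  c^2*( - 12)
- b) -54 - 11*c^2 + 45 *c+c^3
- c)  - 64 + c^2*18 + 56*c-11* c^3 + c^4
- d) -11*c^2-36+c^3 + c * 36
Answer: a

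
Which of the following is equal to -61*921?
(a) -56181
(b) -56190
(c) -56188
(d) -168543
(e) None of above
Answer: a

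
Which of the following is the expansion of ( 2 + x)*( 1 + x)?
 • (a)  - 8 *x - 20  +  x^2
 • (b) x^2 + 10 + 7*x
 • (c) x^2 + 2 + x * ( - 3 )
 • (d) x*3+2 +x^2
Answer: d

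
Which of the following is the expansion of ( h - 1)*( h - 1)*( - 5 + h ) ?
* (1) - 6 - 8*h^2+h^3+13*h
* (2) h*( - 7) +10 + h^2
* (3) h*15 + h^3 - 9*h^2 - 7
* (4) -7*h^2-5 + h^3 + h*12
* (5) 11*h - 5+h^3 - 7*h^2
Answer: 5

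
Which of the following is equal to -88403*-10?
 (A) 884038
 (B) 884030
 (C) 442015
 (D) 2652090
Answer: B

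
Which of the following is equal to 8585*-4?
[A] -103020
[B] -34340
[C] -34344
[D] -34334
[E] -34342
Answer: B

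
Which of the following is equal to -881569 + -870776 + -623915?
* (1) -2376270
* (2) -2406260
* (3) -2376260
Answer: 3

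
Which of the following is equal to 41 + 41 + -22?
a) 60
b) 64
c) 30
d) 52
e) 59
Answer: a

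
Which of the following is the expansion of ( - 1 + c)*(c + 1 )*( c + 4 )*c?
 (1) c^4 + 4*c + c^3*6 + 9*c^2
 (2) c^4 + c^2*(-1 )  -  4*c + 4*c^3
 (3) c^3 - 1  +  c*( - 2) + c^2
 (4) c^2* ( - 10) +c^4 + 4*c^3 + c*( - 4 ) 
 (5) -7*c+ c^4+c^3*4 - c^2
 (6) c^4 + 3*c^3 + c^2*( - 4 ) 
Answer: 2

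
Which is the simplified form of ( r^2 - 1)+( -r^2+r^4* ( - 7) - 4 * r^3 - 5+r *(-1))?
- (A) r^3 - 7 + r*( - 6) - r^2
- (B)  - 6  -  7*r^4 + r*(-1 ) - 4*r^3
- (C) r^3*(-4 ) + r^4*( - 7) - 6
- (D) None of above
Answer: B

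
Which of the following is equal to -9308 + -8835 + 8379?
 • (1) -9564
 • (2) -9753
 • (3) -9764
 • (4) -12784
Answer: 3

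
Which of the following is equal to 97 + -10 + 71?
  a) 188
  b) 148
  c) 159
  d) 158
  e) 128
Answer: d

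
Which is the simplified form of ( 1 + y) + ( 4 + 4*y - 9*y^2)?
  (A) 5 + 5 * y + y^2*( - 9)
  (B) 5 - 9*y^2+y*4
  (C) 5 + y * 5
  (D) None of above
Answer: A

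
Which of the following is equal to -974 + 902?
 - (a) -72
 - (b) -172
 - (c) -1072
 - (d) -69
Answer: a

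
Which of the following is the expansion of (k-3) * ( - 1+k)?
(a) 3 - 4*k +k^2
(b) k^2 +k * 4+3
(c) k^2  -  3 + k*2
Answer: a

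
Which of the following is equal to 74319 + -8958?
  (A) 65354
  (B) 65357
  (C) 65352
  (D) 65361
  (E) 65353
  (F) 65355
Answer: D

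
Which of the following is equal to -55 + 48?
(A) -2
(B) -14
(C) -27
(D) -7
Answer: D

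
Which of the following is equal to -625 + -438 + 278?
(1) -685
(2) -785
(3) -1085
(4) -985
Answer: 2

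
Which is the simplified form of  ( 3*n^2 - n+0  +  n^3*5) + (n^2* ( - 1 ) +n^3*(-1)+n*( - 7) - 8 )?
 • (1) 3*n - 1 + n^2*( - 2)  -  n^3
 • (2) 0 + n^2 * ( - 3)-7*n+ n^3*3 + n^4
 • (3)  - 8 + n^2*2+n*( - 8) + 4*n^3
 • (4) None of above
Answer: 3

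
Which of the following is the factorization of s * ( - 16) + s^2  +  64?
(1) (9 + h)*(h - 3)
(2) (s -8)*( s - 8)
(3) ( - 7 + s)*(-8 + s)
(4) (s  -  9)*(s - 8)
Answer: 2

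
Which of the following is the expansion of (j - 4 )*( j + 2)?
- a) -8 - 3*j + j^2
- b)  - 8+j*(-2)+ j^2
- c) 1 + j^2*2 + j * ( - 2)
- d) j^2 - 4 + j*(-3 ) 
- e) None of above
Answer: b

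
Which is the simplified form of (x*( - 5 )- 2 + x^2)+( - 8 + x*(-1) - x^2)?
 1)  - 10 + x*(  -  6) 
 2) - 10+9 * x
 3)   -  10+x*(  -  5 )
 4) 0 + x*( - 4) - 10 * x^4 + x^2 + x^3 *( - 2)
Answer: 1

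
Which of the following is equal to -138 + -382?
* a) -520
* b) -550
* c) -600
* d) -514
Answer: a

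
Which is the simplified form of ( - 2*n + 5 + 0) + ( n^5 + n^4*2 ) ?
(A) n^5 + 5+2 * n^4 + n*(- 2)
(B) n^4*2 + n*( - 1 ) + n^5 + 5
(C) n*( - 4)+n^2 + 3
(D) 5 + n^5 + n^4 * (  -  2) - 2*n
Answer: A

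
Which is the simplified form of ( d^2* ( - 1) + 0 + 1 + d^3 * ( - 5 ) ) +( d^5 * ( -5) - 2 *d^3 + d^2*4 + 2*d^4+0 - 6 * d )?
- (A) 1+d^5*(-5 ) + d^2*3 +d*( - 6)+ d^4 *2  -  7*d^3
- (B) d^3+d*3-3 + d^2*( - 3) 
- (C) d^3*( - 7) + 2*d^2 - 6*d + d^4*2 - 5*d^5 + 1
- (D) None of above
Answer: A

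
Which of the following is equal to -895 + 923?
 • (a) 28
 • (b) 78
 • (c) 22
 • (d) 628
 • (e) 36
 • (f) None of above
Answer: a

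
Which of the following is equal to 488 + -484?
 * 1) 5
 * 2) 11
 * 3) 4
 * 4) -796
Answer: 3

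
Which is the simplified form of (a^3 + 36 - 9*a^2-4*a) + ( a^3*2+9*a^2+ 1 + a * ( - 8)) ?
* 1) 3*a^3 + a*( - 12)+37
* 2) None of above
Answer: 1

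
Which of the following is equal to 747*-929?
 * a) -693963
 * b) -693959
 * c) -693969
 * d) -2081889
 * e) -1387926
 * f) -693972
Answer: a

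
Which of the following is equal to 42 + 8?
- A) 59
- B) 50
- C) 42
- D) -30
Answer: B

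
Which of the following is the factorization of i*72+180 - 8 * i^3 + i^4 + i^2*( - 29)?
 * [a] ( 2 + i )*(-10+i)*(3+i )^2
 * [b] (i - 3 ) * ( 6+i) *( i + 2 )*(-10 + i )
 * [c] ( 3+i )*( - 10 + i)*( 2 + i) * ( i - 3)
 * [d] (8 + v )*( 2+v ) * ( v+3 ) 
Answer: c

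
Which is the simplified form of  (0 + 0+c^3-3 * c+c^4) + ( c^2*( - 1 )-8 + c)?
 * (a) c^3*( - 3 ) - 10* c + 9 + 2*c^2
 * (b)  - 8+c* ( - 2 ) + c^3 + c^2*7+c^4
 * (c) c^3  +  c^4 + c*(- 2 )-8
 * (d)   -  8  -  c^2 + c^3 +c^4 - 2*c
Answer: d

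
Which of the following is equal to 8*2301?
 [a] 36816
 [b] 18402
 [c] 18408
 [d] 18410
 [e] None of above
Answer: c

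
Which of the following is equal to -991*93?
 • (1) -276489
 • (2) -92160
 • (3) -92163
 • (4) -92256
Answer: 3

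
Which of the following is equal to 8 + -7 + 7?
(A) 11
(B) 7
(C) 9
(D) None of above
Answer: D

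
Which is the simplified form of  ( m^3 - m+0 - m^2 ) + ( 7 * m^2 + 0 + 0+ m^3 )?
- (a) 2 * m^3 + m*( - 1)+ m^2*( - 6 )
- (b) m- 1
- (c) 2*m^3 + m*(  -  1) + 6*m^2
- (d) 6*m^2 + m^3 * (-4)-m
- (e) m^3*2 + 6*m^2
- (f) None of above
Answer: c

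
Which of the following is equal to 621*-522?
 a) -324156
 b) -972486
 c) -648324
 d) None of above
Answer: d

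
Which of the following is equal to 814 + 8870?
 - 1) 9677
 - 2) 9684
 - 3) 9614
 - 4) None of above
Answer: 2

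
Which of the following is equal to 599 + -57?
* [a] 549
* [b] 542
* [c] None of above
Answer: b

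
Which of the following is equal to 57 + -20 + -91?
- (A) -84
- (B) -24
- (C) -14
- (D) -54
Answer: D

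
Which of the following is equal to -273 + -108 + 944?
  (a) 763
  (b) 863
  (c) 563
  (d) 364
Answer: c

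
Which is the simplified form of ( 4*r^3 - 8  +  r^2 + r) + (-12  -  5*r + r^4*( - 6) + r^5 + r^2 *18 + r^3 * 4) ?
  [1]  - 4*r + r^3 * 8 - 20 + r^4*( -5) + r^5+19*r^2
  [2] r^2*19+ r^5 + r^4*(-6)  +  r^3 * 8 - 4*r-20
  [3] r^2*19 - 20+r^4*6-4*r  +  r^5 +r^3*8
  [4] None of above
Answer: 2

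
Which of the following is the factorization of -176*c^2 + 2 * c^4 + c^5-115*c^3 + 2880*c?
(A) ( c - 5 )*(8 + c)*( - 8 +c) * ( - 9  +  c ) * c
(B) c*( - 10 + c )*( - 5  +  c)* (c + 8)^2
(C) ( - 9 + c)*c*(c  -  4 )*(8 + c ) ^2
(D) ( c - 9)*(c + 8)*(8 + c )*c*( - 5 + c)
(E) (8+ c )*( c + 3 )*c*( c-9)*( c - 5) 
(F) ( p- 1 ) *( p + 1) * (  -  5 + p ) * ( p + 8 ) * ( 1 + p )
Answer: D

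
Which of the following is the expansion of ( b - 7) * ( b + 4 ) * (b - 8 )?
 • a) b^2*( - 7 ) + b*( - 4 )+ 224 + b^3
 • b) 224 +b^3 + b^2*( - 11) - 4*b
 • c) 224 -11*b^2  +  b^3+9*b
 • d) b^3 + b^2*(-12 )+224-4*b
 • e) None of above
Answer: b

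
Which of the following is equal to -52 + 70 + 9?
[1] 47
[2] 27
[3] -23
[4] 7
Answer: 2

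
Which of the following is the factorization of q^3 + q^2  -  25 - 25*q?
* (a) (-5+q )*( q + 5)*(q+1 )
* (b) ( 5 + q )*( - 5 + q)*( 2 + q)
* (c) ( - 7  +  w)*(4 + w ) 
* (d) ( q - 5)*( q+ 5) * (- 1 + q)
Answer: a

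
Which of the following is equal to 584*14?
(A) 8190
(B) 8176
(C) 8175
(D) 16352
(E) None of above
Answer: B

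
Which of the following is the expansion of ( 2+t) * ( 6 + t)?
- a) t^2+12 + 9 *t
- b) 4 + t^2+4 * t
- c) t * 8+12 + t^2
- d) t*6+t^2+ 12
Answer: c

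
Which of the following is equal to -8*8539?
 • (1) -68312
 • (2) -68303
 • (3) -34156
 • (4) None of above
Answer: 1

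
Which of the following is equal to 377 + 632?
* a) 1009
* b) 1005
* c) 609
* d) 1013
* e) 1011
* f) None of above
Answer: a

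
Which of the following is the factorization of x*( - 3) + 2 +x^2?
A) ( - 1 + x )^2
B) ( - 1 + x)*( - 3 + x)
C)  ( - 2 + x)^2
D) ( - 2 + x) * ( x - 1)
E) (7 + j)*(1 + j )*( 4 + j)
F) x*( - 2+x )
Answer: D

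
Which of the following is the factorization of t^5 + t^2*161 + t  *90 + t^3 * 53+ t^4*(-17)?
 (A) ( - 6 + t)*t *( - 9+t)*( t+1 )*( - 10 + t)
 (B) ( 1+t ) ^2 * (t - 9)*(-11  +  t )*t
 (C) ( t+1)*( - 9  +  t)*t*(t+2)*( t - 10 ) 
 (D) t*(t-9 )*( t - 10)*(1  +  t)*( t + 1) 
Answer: D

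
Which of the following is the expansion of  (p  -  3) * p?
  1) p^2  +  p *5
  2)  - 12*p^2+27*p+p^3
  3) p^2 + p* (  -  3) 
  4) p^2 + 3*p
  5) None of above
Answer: 3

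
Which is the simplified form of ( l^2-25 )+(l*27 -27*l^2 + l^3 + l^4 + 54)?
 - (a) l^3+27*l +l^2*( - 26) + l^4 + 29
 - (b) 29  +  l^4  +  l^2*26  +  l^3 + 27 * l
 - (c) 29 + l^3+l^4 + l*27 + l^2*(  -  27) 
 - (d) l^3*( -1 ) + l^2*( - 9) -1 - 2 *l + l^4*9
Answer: a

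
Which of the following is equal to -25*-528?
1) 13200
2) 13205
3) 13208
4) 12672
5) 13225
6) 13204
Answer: 1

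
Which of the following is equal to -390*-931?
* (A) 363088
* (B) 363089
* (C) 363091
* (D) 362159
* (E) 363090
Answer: E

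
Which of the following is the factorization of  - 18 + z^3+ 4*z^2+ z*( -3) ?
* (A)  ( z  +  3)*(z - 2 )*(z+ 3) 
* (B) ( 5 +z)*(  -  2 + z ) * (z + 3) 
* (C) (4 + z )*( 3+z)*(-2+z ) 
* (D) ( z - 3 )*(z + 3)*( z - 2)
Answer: A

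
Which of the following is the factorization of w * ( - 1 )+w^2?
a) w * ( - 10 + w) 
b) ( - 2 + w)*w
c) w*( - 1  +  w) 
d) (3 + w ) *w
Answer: c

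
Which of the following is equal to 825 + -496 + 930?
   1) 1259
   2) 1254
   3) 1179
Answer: 1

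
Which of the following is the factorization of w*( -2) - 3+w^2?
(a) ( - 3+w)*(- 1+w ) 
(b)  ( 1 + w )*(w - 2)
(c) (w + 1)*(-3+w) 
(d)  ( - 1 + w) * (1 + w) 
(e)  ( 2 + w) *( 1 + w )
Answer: c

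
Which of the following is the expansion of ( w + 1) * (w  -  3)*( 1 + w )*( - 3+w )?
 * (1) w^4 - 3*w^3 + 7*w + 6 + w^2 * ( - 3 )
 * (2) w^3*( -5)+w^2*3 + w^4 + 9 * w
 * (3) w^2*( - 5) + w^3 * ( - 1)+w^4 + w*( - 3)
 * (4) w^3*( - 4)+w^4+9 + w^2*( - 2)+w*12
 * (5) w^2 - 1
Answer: 4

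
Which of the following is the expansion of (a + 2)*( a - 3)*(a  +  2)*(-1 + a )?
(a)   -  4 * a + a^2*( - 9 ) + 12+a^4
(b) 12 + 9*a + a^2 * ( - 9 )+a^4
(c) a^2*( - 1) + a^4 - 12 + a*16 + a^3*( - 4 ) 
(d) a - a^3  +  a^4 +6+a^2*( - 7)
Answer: a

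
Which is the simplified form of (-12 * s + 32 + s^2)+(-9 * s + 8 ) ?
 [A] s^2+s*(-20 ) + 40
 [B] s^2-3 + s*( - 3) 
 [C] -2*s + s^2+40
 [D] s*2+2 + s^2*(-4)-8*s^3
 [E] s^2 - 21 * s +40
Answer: E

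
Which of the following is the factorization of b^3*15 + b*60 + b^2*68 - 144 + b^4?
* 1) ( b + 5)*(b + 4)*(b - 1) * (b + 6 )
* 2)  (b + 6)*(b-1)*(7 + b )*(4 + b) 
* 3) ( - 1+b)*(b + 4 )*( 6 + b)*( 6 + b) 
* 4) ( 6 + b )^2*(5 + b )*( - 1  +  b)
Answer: 3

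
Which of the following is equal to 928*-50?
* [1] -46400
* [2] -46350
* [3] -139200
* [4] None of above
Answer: 1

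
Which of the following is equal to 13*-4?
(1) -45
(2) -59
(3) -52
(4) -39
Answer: 3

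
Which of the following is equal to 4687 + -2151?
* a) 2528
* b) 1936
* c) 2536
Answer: c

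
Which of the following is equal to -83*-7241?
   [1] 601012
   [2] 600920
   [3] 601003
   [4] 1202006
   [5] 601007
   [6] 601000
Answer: 3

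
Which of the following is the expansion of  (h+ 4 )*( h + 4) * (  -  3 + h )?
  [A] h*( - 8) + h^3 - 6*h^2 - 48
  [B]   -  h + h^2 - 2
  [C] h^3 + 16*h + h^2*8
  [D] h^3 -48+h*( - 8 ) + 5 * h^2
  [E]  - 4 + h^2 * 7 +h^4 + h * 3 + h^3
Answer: D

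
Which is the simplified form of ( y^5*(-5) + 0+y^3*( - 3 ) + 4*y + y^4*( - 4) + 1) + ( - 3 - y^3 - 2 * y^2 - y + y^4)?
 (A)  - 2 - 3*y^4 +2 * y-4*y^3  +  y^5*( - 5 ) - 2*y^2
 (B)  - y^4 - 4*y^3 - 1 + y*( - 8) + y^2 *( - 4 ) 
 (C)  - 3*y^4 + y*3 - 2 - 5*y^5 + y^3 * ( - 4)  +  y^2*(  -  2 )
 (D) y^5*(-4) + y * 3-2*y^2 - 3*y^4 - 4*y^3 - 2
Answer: C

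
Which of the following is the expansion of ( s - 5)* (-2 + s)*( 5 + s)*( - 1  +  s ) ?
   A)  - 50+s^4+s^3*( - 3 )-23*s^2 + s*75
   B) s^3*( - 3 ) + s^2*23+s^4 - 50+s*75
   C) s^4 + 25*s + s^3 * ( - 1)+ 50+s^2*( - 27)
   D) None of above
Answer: A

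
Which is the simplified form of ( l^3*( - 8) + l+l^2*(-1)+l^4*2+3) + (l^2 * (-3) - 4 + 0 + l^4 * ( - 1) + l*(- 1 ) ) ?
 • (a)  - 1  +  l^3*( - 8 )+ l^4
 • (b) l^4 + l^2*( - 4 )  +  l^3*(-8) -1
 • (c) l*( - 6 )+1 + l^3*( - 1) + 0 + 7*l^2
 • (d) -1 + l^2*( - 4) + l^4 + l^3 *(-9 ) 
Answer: b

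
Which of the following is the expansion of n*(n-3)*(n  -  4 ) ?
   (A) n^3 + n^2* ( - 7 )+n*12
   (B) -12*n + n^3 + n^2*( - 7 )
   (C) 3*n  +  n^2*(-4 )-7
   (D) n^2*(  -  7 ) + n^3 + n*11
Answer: A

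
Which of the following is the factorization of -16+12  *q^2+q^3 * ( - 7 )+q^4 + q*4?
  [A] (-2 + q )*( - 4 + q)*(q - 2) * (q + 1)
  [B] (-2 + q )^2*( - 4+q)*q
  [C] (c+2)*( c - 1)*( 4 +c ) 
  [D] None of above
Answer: A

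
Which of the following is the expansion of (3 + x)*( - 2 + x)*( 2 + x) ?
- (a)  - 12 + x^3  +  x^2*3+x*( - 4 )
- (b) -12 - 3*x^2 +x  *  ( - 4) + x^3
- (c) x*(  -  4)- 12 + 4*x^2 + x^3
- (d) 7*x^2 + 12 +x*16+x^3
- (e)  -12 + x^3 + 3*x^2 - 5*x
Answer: a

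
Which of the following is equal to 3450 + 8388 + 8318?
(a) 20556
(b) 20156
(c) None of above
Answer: b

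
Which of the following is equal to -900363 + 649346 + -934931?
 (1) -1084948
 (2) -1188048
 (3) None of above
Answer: 3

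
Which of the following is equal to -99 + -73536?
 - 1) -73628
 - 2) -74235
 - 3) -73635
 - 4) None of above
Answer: 3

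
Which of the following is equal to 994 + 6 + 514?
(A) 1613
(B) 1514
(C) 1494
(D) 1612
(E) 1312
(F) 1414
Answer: B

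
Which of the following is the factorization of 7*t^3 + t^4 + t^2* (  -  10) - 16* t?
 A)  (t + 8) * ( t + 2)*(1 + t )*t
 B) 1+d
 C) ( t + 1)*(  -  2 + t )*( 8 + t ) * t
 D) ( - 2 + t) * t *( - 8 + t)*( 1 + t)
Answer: C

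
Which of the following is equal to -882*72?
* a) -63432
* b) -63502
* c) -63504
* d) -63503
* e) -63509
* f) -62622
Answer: c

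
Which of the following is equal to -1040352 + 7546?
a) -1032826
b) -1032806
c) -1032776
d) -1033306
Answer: b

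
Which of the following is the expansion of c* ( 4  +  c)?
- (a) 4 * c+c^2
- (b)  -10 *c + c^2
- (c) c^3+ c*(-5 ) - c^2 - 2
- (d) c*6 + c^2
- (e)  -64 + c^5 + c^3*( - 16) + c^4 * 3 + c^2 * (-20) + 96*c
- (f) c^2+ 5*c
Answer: a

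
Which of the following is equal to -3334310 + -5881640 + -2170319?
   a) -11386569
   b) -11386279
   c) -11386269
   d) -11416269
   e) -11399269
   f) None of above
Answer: c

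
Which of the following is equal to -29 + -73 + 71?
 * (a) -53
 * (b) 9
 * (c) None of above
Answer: c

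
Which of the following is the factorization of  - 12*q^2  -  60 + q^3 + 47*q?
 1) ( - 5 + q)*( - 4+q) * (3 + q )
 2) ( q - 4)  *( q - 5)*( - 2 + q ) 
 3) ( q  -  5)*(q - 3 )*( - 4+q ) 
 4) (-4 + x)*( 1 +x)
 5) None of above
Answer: 3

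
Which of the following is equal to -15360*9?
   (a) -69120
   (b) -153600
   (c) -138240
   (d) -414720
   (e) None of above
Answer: c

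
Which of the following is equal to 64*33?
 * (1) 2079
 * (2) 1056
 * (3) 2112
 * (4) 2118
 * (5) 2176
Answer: 3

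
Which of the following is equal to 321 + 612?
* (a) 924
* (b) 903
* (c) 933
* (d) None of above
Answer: c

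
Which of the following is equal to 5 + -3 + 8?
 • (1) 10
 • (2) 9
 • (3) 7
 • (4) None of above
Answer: 1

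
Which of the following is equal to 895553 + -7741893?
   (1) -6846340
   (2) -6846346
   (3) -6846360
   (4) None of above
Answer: 1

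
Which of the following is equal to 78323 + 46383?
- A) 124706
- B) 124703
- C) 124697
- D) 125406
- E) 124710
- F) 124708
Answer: A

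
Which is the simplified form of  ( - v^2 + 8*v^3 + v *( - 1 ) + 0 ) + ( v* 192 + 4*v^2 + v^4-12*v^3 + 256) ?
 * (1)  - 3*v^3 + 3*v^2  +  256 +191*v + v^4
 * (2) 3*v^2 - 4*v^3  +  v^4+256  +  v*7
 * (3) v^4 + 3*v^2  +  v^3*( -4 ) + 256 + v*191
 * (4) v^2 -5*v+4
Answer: 3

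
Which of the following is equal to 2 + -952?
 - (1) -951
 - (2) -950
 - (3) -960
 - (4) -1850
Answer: 2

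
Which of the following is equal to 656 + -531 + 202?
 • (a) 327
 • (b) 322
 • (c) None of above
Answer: a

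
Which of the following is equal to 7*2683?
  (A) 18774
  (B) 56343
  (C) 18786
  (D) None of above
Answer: D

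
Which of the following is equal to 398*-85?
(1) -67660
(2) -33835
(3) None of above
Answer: 3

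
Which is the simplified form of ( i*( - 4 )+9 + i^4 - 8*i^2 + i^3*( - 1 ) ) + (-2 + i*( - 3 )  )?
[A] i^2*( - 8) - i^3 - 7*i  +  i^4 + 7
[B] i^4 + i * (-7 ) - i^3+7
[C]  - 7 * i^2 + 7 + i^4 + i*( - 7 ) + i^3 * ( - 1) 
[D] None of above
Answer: A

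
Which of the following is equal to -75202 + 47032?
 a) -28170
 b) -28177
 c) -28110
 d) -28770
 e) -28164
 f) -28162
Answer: a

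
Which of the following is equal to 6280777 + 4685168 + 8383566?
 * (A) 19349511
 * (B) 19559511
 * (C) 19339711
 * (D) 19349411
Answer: A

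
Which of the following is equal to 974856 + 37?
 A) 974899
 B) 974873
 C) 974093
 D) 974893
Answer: D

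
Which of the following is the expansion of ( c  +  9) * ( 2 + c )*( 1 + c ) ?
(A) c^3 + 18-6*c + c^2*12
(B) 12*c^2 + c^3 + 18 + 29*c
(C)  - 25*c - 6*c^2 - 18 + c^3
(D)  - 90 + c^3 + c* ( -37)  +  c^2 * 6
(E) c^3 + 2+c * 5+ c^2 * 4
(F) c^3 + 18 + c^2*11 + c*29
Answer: B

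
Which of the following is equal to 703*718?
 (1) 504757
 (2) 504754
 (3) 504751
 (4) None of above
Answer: 2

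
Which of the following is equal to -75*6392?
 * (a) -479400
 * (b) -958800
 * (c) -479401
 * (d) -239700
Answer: a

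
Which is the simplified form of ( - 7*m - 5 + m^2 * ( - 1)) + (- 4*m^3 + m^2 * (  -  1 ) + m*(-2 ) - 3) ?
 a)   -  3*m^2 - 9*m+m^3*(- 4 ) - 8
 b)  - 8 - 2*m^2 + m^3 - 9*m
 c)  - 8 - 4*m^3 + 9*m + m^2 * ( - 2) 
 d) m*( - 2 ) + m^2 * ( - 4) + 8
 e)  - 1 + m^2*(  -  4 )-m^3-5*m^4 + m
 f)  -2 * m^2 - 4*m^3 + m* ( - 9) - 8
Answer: f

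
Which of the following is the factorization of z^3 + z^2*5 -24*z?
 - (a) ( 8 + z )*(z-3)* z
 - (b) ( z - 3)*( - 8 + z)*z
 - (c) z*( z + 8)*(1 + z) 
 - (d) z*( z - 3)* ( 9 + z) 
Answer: a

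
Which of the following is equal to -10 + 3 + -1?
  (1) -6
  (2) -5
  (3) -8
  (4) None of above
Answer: 3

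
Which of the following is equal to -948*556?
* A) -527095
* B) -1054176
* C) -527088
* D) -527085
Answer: C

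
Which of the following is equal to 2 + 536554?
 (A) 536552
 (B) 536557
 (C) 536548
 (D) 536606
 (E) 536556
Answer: E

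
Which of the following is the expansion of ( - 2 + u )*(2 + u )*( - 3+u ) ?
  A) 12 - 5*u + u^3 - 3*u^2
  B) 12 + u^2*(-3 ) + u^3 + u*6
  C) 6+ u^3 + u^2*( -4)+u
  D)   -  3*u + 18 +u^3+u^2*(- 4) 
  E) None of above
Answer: E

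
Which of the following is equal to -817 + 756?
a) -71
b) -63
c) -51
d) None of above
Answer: d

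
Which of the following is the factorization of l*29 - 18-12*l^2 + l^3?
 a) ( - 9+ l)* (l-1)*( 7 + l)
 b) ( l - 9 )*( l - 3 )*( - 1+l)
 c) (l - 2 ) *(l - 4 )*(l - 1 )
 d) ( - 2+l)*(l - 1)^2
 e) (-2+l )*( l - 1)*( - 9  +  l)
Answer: e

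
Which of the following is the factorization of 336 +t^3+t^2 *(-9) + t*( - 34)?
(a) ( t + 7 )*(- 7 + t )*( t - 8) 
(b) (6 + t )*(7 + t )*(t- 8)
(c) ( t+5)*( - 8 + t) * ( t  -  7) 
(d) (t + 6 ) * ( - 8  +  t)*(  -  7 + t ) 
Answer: d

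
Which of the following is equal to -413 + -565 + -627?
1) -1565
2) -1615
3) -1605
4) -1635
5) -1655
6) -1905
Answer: 3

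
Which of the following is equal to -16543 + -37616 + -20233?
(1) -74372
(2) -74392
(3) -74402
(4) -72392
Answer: 2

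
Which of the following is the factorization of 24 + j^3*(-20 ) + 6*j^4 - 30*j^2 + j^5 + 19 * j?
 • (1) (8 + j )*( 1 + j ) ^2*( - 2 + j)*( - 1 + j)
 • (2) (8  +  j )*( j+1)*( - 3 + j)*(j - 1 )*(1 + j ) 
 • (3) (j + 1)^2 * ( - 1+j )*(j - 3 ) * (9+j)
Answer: 2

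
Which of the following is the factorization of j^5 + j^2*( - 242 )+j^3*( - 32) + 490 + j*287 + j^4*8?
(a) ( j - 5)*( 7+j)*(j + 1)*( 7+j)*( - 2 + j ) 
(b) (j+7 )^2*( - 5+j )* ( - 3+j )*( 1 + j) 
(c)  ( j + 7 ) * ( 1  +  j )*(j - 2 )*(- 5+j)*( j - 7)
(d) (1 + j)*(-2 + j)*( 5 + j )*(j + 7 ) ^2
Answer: a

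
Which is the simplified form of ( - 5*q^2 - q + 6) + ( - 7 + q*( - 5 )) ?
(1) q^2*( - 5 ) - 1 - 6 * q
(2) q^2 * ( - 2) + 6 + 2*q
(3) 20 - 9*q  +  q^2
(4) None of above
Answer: 1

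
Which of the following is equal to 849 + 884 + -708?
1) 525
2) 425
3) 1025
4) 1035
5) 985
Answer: 3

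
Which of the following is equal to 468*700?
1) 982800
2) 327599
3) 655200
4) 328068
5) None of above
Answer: 5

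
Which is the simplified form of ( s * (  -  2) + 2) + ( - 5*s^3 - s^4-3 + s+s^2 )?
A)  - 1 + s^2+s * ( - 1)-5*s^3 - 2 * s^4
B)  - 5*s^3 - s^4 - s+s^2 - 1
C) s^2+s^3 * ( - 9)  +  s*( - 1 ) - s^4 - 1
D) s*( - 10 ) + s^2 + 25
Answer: B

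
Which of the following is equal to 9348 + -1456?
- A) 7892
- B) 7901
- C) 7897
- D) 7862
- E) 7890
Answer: A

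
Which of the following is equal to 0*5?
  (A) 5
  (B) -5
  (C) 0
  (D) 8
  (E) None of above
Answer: C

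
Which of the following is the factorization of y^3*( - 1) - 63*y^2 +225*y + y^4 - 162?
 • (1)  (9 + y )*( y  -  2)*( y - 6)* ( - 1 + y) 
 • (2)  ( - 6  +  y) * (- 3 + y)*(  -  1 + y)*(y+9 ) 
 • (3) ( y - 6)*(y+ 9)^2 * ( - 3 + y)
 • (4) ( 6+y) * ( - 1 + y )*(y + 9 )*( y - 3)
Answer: 2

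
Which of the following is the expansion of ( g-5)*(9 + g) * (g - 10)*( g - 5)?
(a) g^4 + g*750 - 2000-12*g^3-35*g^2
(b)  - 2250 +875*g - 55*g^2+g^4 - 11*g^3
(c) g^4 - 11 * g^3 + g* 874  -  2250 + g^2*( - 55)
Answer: b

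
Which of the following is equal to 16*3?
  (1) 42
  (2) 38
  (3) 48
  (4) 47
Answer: 3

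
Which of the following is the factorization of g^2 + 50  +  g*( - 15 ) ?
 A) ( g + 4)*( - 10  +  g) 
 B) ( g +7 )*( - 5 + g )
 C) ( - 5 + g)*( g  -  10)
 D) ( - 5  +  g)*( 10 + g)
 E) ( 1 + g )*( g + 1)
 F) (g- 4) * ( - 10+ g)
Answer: C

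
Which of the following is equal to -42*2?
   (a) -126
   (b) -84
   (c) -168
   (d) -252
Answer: b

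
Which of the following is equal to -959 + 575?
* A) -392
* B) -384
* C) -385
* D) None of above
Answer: B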